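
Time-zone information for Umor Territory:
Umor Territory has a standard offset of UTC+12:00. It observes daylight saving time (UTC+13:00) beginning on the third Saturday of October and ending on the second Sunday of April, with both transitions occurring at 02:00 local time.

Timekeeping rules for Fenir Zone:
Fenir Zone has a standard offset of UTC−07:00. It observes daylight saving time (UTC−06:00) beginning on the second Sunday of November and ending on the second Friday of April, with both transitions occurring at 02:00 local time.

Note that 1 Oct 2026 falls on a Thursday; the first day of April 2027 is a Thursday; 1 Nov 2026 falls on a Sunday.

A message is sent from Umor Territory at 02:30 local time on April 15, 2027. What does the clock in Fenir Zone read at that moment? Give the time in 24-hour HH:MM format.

07:30

1 October 2026 is a Thursday, so the first Saturday is October 3 and the third is October 17.
1 April 2027 is a Thursday, so the first Sunday is April 4 and the second is April 11.
April 15, 2027 does not fall between 17 October 2026 and 11 April 2027, so daylight saving is not in effect and Umor Territory is at UTC+12:00.
02:30 Umor Territory − 12h = 14:30 UTC (rolling into the previous day, 14 April 2027).
1 November 2026 is a Sunday, so the first Sunday is November 1 and the second is November 8.
1 April 2027 is a Thursday, so the first Friday is April 2 and the second is April 9.
At the standard offset (UTC−07:00), 14:30 UTC − 7h = 07:30 Fenir Zone standard time.
The standard-time date in Fenir Zone, April 14, 2027, does not fall between 8 November 2026 and 9 April 2027, so daylight saving is not in effect and Fenir Zone is at UTC−07:00.
14:30 UTC − 7h = 07:30 Fenir Zone.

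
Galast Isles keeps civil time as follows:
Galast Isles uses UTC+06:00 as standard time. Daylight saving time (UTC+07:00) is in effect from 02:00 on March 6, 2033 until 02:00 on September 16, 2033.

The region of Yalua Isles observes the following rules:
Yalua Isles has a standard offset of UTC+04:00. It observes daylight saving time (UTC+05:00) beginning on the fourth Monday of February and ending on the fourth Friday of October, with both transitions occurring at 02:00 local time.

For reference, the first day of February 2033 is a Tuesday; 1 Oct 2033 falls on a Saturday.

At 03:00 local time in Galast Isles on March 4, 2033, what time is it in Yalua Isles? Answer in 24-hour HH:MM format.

March 4, 2033 does not fall between 6 March and 16 September, so daylight saving is not in effect and Galast Isles is at UTC+06:00.
03:00 Galast Isles − 6h = 21:00 UTC (rolling into the previous day, 3 March 2033).
1 February 2033 is a Tuesday, so the first Monday is February 7 and the fourth is February 28.
1 October 2033 is a Saturday, so the first Friday is October 7 and the fourth is October 28.
At the standard offset (UTC+04:00), 21:00 UTC + 4h = 01:00 Yalua Isles standard time (rolling into the next day, 4 March 2033).
The standard-time date in Yalua Isles, March 4, 2033, falls between 28 February and 28 October, so daylight saving is in effect and Yalua Isles is at UTC+05:00.
21:00 UTC + 5h = 02:00 Yalua Isles (rolling into the next day, 4 March 2033).

02:00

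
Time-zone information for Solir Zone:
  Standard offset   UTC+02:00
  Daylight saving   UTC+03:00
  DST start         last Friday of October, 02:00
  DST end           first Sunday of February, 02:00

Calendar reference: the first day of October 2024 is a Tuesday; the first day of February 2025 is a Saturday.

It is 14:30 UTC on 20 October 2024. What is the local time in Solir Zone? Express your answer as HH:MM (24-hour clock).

1 October 2024 is a Tuesday, so Fridays fall on 4, 11, 18, 25; the last is October 25.
1 February 2025 is a Saturday, so the first Sunday is February 2.
At the standard offset (UTC+02:00), 14:30 UTC + 2h = 16:30 Solir Zone standard time.
The standard-time date in Solir Zone, 20 October 2024, is outside the daylight-saving period (25 October 2024 – 2 February 2025), so Solir Zone is on standard time, UTC+02:00.
14:30 UTC + 2h = 16:30 local.

16:30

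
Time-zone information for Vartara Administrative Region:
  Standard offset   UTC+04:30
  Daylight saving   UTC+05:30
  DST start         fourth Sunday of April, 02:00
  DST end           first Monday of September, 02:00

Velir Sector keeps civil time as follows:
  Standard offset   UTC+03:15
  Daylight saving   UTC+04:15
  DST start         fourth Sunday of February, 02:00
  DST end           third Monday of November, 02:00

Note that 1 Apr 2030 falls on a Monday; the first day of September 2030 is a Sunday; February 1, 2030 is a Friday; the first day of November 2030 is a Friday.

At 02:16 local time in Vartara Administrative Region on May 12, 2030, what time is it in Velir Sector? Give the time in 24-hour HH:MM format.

01:01

1 April 2030 is a Monday, so the first Sunday is April 7 and the fourth is April 28.
1 September 2030 is a Sunday, so the first Monday is September 2.
Daylight saving runs 28 April – 2 September; May 12, 2030 is inside that window, so Vartara Administrative Region is at UTC+05:30.
02:16 Vartara Administrative Region − 5h30m = 20:46 UTC (rolling into the previous day, 11 May 2030).
1 February 2030 is a Friday, so the first Sunday is February 3 and the fourth is February 24.
1 November 2030 is a Friday, so the first Monday is November 4 and the third is November 18.
At the standard offset (UTC+03:15), 20:46 UTC + 3h15m = 00:01 Velir Sector standard time (rolling into the next day, 12 May 2030).
Daylight saving runs 24 February – 18 November; the standard-time date in Velir Sector, May 12, 2030, is inside that window, so Velir Sector is at UTC+04:15.
20:46 UTC + 4h15m = 01:01 Velir Sector (rolling into the next day, 12 May 2030).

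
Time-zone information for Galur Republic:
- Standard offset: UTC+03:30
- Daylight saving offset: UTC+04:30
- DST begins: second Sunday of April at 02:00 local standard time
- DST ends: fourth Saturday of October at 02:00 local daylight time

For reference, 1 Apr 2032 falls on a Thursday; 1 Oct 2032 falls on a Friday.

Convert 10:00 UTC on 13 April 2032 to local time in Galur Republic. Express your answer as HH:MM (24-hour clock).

1 April 2032 is a Thursday, so the first Sunday is April 4 and the second is April 11.
1 October 2032 is a Friday, so the first Saturday is October 2 and the fourth is October 23.
At the standard offset (UTC+03:30), 10:00 UTC + 3h30m = 13:30 Galur Republic standard time.
Daylight saving runs 11 April – 23 October; the standard-time date in Galur Republic, 13 April 2032, is inside that window, so Galur Republic is at UTC+04:30.
10:00 UTC + 4h30m = 14:30 local.

14:30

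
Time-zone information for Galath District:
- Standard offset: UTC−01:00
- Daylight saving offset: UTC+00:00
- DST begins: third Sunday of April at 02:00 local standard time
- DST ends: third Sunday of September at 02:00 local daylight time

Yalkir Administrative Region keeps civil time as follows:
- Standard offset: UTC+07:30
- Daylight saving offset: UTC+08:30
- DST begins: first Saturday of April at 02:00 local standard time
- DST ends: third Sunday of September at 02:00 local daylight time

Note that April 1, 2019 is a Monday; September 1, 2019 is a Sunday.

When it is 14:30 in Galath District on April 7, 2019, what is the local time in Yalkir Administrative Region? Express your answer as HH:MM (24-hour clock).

1 April 2019 is a Monday, so the first Sunday is April 7 and the third is April 21.
1 September 2019 is a Sunday, so the first Sunday is September 1 and the third is September 15.
Daylight saving runs 21 April – 15 September; April 7, 2019 is outside that window, so Galath District is on standard time at UTC−01:00.
14:30 Galath District + 1h = 15:30 UTC.
1 April 2019 is a Monday, so the first Saturday is April 6.
1 September 2019 is a Sunday, so the first Sunday is September 1 and the third is September 15.
At the standard offset (UTC+07:30), 15:30 UTC + 7h30m = 23:00 Yalkir Administrative Region standard time.
Daylight saving runs 6 April – 15 September; the standard-time date in Yalkir Administrative Region, April 7, 2019, is inside that window, so Yalkir Administrative Region is at UTC+08:30.
15:30 UTC + 8h30m = 00:00 Yalkir Administrative Region (rolling into the next day, 8 April 2019).

00:00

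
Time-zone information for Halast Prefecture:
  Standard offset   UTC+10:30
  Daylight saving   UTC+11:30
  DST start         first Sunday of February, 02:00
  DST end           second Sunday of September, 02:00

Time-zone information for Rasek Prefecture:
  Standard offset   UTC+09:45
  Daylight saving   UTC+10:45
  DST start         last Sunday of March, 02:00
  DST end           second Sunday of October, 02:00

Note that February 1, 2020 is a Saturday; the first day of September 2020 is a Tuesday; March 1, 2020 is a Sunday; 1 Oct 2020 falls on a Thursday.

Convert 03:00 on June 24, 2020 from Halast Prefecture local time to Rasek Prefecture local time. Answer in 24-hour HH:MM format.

02:15

1 February 2020 is a Saturday, so the first Sunday is February 2.
1 September 2020 is a Tuesday, so the first Sunday is September 6 and the second is September 13.
June 24, 2020 falls between 2 February and 13 September, so daylight saving is in effect and Halast Prefecture is at UTC+11:30.
03:00 Halast Prefecture − 11h30m = 15:30 UTC (rolling into the previous day, 23 June 2020).
1 March 2020 is a Sunday, so Sundays fall on 1, 8, 15, 22, 29; the last is March 29.
1 October 2020 is a Thursday, so the first Sunday is October 4 and the second is October 11.
At the standard offset (UTC+09:45), 15:30 UTC + 9h45m = 01:15 Rasek Prefecture standard time (rolling into the next day, 24 June 2020).
Daylight saving runs 29 March – 11 October; the standard-time date in Rasek Prefecture, June 24, 2020, is inside that window, so Rasek Prefecture is at UTC+10:45.
15:30 UTC + 10h45m = 02:15 Rasek Prefecture (rolling into the next day, 24 June 2020).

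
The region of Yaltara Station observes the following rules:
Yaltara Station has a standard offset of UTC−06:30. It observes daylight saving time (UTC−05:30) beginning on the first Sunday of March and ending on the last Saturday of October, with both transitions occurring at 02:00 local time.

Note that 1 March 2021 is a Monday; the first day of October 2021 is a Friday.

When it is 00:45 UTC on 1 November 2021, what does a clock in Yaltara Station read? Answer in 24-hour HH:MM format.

18:15

1 March 2021 is a Monday, so the first Sunday is March 7.
1 October 2021 is a Friday, so Saturdays fall on 2, 9, 16, 23, 30; the last is October 30.
At the standard offset (UTC−06:30), 00:45 UTC − 6h30m = 18:15 Yaltara Station standard time (rolling into the previous day, 31 October 2021).
The standard-time date in Yaltara Station, 31 October 2021, is outside the daylight-saving period (7 March – 30 October), so Yaltara Station is on standard time, UTC−06:30.
00:45 UTC − 6h30m = 18:15 local (rolling into the previous day, 31 October 2021).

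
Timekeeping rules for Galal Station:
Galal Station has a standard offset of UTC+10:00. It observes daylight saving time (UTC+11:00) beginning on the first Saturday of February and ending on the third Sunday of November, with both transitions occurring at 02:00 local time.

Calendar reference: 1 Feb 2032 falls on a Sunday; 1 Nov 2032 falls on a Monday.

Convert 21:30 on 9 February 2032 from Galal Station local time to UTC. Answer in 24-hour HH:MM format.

10:30

1 February 2032 is a Sunday, so the first Saturday is February 7.
1 November 2032 is a Monday, so the first Sunday is November 7 and the third is November 21.
Daylight saving runs 7 February – 21 November; 9 February 2032 is inside that window, so Galal Station is at UTC+11:00.
21:30 local − 11h = 10:30 UTC.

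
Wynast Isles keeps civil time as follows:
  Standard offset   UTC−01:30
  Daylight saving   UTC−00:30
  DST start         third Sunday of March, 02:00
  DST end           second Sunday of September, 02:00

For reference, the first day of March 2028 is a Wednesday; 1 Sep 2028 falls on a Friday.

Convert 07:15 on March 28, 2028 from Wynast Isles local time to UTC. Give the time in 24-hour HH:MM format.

1 March 2028 is a Wednesday, so the first Sunday is March 5 and the third is March 19.
1 September 2028 is a Friday, so the first Sunday is September 3 and the second is September 10.
Daylight saving runs 19 March – 10 September; March 28, 2028 is inside that window, so Wynast Isles is at UTC−00:30.
07:15 local + 0h30m = 07:45 UTC.

07:45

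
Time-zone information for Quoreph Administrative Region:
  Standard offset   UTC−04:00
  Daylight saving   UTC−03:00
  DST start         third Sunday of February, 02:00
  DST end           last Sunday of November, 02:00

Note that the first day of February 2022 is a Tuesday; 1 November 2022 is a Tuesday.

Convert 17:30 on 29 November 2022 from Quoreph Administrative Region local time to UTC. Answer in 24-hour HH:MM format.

21:30

1 February 2022 is a Tuesday, so the first Sunday is February 6 and the third is February 20.
1 November 2022 is a Tuesday, so Sundays fall on 6, 13, 20, 27; the last is November 27.
29 November 2022 does not fall between 20 February and 27 November, so daylight saving is not in effect and Quoreph Administrative Region is at UTC−04:00.
17:30 local + 4h = 21:30 UTC.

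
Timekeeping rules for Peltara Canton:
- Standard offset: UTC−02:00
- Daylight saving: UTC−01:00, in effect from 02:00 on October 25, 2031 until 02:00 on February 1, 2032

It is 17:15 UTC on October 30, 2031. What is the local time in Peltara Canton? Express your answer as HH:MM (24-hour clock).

16:15

At the standard offset (UTC−02:00), 17:15 UTC − 2h = 15:15 Peltara Canton standard time.
Daylight saving runs 25 October 2031 – 1 February 2032; the standard-time date in Peltara Canton, October 30, 2031, is inside that window, so Peltara Canton is at UTC−01:00.
17:15 UTC − 1h = 16:15 local.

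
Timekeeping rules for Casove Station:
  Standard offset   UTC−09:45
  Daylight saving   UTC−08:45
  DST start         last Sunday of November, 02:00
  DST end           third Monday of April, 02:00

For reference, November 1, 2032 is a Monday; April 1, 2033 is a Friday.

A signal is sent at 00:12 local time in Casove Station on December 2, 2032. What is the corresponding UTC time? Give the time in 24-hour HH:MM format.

1 November 2032 is a Monday, so Sundays fall on 7, 14, 21, 28; the last is November 28.
1 April 2033 is a Friday, so the first Monday is April 4 and the third is April 18.
Daylight saving runs 28 November 2032 – 18 April 2033; December 2, 2032 is inside that window, so Casove Station is at UTC−08:45.
00:12 local + 8h45m = 08:57 UTC.

08:57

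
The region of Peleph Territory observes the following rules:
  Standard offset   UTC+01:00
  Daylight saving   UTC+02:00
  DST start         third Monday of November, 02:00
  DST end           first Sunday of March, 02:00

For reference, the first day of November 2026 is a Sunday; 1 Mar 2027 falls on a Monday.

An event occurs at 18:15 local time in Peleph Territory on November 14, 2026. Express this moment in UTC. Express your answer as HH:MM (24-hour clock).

17:15

1 November 2026 is a Sunday, so the first Monday is November 2 and the third is November 16.
1 March 2027 is a Monday, so the first Sunday is March 7.
November 14, 2026 does not fall between 16 November 2026 and 7 March 2027, so daylight saving is not in effect and Peleph Territory is at UTC+01:00.
18:15 local − 1h = 17:15 UTC.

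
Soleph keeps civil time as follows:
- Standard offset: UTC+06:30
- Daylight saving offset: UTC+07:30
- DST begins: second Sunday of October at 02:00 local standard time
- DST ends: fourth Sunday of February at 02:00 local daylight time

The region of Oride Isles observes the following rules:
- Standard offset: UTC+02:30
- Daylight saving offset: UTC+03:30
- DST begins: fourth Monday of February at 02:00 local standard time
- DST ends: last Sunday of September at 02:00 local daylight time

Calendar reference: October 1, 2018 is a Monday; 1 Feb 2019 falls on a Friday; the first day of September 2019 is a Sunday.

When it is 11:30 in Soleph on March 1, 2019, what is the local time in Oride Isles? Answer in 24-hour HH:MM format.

1 October 2018 is a Monday, so the first Sunday is October 7 and the second is October 14.
1 February 2019 is a Friday, so the first Sunday is February 3 and the fourth is February 24.
March 1, 2019 does not fall between 14 October 2018 and 24 February 2019, so daylight saving is not in effect and Soleph is at UTC+06:30.
11:30 Soleph − 6h30m = 05:00 UTC.
1 February 2019 is a Friday, so the first Monday is February 4 and the fourth is February 25.
1 September 2019 is a Sunday, so Sundays fall on 1, 8, 15, 22, 29; the last is September 29.
At the standard offset (UTC+02:30), 05:00 UTC + 2h30m = 07:30 Oride Isles standard time.
The standard-time date in Oride Isles, March 1, 2019, lies within the daylight-saving period (25 February – 29 September), so Oride Isles is on daylight time, UTC+03:30.
05:00 UTC + 3h30m = 08:30 Oride Isles.

08:30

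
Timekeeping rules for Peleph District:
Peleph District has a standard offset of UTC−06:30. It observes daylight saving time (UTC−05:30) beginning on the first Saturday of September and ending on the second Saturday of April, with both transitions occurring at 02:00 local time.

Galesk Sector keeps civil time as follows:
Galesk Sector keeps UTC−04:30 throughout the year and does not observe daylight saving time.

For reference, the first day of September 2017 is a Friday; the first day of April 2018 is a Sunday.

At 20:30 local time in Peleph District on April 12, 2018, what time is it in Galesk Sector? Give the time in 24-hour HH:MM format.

21:30

1 September 2017 is a Friday, so the first Saturday is September 2.
1 April 2018 is a Sunday, so the first Saturday is April 7 and the second is April 14.
Daylight saving runs 2 September 2017 – 14 April 2018; April 12, 2018 is inside that window, so Peleph District is at UTC−05:30.
20:30 Peleph District + 5h30m = 02:00 UTC (rolling into the next day, 13 April 2018).
Galesk Sector stays on UTC−04:30 all year.
02:00 UTC − 4h30m = 21:30 Galesk Sector (rolling into the previous day, 12 April 2018).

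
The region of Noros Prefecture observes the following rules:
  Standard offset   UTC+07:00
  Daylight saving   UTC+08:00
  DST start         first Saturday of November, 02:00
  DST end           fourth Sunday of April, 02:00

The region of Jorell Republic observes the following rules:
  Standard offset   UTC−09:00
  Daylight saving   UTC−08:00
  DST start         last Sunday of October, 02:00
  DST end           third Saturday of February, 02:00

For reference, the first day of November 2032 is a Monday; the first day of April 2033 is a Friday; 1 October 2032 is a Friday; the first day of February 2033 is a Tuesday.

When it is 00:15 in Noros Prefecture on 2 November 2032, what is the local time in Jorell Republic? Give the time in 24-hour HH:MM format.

09:15

1 November 2032 is a Monday, so the first Saturday is November 6.
1 April 2033 is a Friday, so the first Sunday is April 3 and the fourth is April 24.
2 November 2032 is outside the daylight-saving period (6 November 2032 – 24 April 2033), so Noros Prefecture is on standard time, UTC+07:00.
00:15 Noros Prefecture − 7h = 17:15 UTC (rolling into the previous day, 1 November 2032).
1 October 2032 is a Friday, so Sundays fall on 3, 10, 17, 24, 31; the last is October 31.
1 February 2033 is a Tuesday, so the first Saturday is February 5 and the third is February 19.
At the standard offset (UTC−09:00), 17:15 UTC − 9h = 08:15 Jorell Republic standard time.
The standard-time date in Jorell Republic, 1 November 2032, falls between 31 October 2032 and 19 February 2033, so daylight saving is in effect and Jorell Republic is at UTC−08:00.
17:15 UTC − 8h = 09:15 Jorell Republic.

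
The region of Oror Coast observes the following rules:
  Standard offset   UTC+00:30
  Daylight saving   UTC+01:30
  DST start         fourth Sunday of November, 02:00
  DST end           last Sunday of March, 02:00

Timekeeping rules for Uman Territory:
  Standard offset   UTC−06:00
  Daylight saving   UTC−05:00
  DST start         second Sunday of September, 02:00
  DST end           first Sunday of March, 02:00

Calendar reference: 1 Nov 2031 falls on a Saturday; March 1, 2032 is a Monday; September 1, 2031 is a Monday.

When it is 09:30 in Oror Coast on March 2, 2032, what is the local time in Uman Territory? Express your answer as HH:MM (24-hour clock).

1 November 2031 is a Saturday, so the first Sunday is November 2 and the fourth is November 23.
1 March 2032 is a Monday, so Sundays fall on 7, 14, 21, 28; the last is March 28.
March 2, 2032 falls between 23 November 2031 and 28 March 2032, so daylight saving is in effect and Oror Coast is at UTC+01:30.
09:30 Oror Coast − 1h30m = 08:00 UTC.
1 September 2031 is a Monday, so the first Sunday is September 7 and the second is September 14.
1 March 2032 is a Monday, so the first Sunday is March 7.
At the standard offset (UTC−06:00), 08:00 UTC − 6h = 02:00 Uman Territory standard time.
Daylight saving runs 14 September 2031 – 7 March 2032; the standard-time date in Uman Territory, March 2, 2032, is inside that window, so Uman Territory is at UTC−05:00.
08:00 UTC − 5h = 03:00 Uman Territory.

03:00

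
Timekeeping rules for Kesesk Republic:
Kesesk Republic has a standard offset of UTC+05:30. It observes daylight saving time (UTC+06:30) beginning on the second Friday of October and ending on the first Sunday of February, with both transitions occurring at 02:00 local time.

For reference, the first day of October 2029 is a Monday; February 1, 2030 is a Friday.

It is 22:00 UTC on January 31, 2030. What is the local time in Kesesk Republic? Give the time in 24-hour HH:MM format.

1 October 2029 is a Monday, so the first Friday is October 5 and the second is October 12.
1 February 2030 is a Friday, so the first Sunday is February 3.
At the standard offset (UTC+05:30), 22:00 UTC + 5h30m = 03:30 Kesesk Republic standard time (rolling into the next day, 1 February 2030).
The standard-time date in Kesesk Republic, February 1, 2030, lies within the daylight-saving period (12 October 2029 – 3 February 2030), so Kesesk Republic is on daylight time, UTC+06:30.
22:00 UTC + 6h30m = 04:30 local (rolling into the next day, 1 February 2030).

04:30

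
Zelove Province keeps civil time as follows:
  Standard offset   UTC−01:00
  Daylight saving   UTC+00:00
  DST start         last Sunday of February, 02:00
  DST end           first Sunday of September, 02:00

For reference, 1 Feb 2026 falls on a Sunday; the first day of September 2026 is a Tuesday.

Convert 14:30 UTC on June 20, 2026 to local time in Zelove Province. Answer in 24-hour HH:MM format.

1 February 2026 is a Sunday, so Sundays fall on 1, 8, 15, 22; the last is February 22.
1 September 2026 is a Tuesday, so the first Sunday is September 6.
At the standard offset (UTC−01:00), 14:30 UTC − 1h = 13:30 Zelove Province standard time.
The standard-time date in Zelove Province, June 20, 2026, falls between 22 February and 6 September, so daylight saving is in effect and Zelove Province is at UTC+00:00.
14:30 UTC + 0h = 14:30 local.

14:30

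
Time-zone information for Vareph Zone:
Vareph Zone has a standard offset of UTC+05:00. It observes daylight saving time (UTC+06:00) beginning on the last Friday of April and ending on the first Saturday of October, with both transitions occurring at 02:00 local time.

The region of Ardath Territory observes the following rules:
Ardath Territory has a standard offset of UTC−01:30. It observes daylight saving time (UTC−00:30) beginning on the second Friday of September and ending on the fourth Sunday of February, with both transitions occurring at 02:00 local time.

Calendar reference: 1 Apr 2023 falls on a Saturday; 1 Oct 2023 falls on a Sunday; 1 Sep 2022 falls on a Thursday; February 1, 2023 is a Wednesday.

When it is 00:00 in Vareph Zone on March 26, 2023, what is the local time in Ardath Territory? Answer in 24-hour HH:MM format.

17:30

1 April 2023 is a Saturday, so Fridays fall on 7, 14, 21, 28; the last is April 28.
1 October 2023 is a Sunday, so the first Saturday is October 7.
Daylight saving runs 28 April – 7 October; March 26, 2023 is outside that window, so Vareph Zone is on standard time at UTC+05:00.
00:00 Vareph Zone − 5h = 19:00 UTC (rolling into the previous day, 25 March 2023).
1 September 2022 is a Thursday, so the first Friday is September 2 and the second is September 9.
1 February 2023 is a Wednesday, so the first Sunday is February 5 and the fourth is February 26.
At the standard offset (UTC−01:30), 19:00 UTC − 1h30m = 17:30 Ardath Territory standard time.
The standard-time date in Ardath Territory, March 25, 2023, is outside the daylight-saving period (9 September 2022 – 26 February 2023), so Ardath Territory is on standard time, UTC−01:30.
19:00 UTC − 1h30m = 17:30 Ardath Territory.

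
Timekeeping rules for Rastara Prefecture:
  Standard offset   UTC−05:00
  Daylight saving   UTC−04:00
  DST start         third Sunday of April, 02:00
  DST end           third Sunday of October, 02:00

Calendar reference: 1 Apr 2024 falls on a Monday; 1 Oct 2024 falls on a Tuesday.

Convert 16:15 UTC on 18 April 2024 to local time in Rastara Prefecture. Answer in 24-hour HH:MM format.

1 April 2024 is a Monday, so the first Sunday is April 7 and the third is April 21.
1 October 2024 is a Tuesday, so the first Sunday is October 6 and the third is October 20.
At the standard offset (UTC−05:00), 16:15 UTC − 5h = 11:15 Rastara Prefecture standard time.
The standard-time date in Rastara Prefecture, 18 April 2024, is outside the daylight-saving period (21 April – 20 October), so Rastara Prefecture is on standard time, UTC−05:00.
16:15 UTC − 5h = 11:15 local.

11:15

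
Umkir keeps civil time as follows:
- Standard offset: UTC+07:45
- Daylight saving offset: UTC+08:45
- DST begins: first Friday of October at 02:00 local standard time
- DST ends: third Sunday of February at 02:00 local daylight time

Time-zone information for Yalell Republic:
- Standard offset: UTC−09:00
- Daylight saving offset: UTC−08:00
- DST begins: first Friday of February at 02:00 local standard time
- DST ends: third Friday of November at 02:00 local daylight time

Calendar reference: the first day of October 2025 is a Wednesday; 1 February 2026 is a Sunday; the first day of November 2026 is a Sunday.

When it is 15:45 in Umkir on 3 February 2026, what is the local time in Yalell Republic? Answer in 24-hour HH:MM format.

22:00

1 October 2025 is a Wednesday, so the first Friday is October 3.
1 February 2026 is a Sunday, so the first Sunday is February 1 and the third is February 15.
Daylight saving runs 3 October 2025 – 15 February 2026; 3 February 2026 is inside that window, so Umkir is at UTC+08:45.
15:45 Umkir − 8h45m = 07:00 UTC.
1 February 2026 is a Sunday, so the first Friday is February 6.
1 November 2026 is a Sunday, so the first Friday is November 6 and the third is November 20.
At the standard offset (UTC−09:00), 07:00 UTC − 9h = 22:00 Yalell Republic standard time (rolling into the previous day, 2 February 2026).
The standard-time date in Yalell Republic, 2 February 2026, is outside the daylight-saving period (6 February – 20 November), so Yalell Republic is on standard time, UTC−09:00.
07:00 UTC − 9h = 22:00 Yalell Republic (rolling into the previous day, 2 February 2026).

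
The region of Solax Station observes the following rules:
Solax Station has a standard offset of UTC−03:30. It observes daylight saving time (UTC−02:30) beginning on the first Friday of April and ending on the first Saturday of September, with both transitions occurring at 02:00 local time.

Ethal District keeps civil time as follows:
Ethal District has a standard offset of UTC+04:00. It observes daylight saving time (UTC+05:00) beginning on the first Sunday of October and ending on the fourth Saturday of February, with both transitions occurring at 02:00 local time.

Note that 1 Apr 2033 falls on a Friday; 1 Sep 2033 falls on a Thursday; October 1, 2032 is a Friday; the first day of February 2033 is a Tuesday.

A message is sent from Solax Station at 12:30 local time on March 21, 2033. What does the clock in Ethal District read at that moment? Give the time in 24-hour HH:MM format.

1 April 2033 is a Friday, so the first Friday is April 1.
1 September 2033 is a Thursday, so the first Saturday is September 3.
March 21, 2033 is outside the daylight-saving period (1 April – 3 September), so Solax Station is on standard time, UTC−03:30.
12:30 Solax Station + 3h30m = 16:00 UTC.
1 October 2032 is a Friday, so the first Sunday is October 3.
1 February 2033 is a Tuesday, so the first Saturday is February 5 and the fourth is February 26.
At the standard offset (UTC+04:00), 16:00 UTC + 4h = 20:00 Ethal District standard time.
The standard-time date in Ethal District, March 21, 2033, does not fall between 3 October 2032 and 26 February 2033, so daylight saving is not in effect and Ethal District is at UTC+04:00.
16:00 UTC + 4h = 20:00 Ethal District.

20:00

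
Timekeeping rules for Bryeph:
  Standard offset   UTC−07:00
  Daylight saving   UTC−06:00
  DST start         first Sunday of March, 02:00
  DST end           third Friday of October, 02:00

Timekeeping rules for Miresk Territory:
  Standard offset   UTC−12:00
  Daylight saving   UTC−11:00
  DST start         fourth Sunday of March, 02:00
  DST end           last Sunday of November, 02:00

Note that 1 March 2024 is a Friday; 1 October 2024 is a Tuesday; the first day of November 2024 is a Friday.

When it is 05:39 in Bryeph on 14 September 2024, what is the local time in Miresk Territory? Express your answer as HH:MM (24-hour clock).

00:39

1 March 2024 is a Friday, so the first Sunday is March 3.
1 October 2024 is a Tuesday, so the first Friday is October 4 and the third is October 18.
14 September 2024 falls between 3 March and 18 October, so daylight saving is in effect and Bryeph is at UTC−06:00.
05:39 Bryeph + 6h = 11:39 UTC.
1 March 2024 is a Friday, so the first Sunday is March 3 and the fourth is March 24.
1 November 2024 is a Friday, so Sundays fall on 3, 10, 17, 24; the last is November 24.
At the standard offset (UTC−12:00), 11:39 UTC − 12h = 23:39 Miresk Territory standard time (rolling into the previous day, 13 September 2024).
The standard-time date in Miresk Territory, 13 September 2024, falls between 24 March and 24 November, so daylight saving is in effect and Miresk Territory is at UTC−11:00.
11:39 UTC − 11h = 00:39 Miresk Territory.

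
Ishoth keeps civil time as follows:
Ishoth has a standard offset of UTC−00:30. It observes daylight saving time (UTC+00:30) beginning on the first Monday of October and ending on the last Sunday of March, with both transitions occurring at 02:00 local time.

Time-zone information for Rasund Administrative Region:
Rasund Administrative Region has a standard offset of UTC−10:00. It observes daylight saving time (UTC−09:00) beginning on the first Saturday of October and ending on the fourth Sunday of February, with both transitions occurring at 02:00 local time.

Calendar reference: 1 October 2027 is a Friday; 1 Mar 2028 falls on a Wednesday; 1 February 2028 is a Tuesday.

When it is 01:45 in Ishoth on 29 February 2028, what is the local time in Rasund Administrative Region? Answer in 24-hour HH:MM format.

1 October 2027 is a Friday, so the first Monday is October 4.
1 March 2028 is a Wednesday, so Sundays fall on 5, 12, 19, 26; the last is March 26.
29 February 2028 falls between 4 October 2027 and 26 March 2028, so daylight saving is in effect and Ishoth is at UTC+00:30.
01:45 Ishoth − 0h30m = 01:15 UTC.
1 October 2027 is a Friday, so the first Saturday is October 2.
1 February 2028 is a Tuesday, so the first Sunday is February 6 and the fourth is February 27.
At the standard offset (UTC−10:00), 01:15 UTC − 10h = 15:15 Rasund Administrative Region standard time (rolling into the previous day, 28 February 2028).
Daylight saving runs 2 October 2027 – 27 February 2028; the standard-time date in Rasund Administrative Region, 28 February 2028, is outside that window, so Rasund Administrative Region is on standard time at UTC−10:00.
01:15 UTC − 10h = 15:15 Rasund Administrative Region (rolling into the previous day, 28 February 2028).

15:15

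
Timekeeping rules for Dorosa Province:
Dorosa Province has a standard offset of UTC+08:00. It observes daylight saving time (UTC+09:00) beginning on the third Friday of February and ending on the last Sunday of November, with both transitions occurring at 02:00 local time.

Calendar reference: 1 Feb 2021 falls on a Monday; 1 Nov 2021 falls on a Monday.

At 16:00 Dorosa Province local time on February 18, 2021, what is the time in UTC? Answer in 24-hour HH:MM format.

08:00

1 February 2021 is a Monday, so the first Friday is February 5 and the third is February 19.
1 November 2021 is a Monday, so Sundays fall on 7, 14, 21, 28; the last is November 28.
Daylight saving runs 19 February – 28 November; February 18, 2021 is outside that window, so Dorosa Province is on standard time at UTC+08:00.
16:00 local − 8h = 08:00 UTC.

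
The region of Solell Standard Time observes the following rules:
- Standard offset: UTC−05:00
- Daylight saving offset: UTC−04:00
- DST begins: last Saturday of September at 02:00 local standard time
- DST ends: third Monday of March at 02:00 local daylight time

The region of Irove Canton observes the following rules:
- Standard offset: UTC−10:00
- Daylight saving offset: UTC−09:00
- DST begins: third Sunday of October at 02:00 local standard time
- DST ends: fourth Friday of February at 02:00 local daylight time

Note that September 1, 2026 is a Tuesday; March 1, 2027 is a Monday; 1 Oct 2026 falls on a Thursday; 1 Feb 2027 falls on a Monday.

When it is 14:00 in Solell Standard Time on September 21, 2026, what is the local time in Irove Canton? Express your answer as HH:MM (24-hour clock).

1 September 2026 is a Tuesday, so Saturdays fall on 5, 12, 19, 26; the last is September 26.
1 March 2027 is a Monday, so the first Monday is March 1 and the third is March 15.
September 21, 2026 does not fall between 26 September 2026 and 15 March 2027, so daylight saving is not in effect and Solell Standard Time is at UTC−05:00.
14:00 Solell Standard Time + 5h = 19:00 UTC.
1 October 2026 is a Thursday, so the first Sunday is October 4 and the third is October 18.
1 February 2027 is a Monday, so the first Friday is February 5 and the fourth is February 26.
At the standard offset (UTC−10:00), 19:00 UTC − 10h = 09:00 Irove Canton standard time.
The standard-time date in Irove Canton, September 21, 2026, does not fall between 18 October 2026 and 26 February 2027, so daylight saving is not in effect and Irove Canton is at UTC−10:00.
19:00 UTC − 10h = 09:00 Irove Canton.

09:00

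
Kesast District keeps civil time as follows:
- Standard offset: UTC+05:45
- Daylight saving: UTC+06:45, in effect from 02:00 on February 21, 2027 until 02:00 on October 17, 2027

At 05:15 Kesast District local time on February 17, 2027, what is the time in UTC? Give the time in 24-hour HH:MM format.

February 17, 2027 does not fall between 21 February and 17 October, so daylight saving is not in effect and Kesast District is at UTC+05:45.
05:15 local − 5h45m = 23:30 UTC (rolling into the previous day, 16 February 2027).

23:30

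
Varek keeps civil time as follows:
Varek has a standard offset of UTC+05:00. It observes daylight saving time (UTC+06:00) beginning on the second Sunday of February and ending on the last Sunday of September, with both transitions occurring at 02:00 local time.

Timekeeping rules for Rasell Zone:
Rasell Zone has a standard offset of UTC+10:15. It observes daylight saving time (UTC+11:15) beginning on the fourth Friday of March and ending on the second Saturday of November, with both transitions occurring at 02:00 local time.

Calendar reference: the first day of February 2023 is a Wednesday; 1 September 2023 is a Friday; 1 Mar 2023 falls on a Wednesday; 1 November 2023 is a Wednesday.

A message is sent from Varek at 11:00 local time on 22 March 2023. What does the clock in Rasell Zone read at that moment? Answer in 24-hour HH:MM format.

15:15

1 February 2023 is a Wednesday, so the first Sunday is February 5 and the second is February 12.
1 September 2023 is a Friday, so Sundays fall on 3, 10, 17, 24; the last is September 24.
22 March 2023 lies within the daylight-saving period (12 February – 24 September), so Varek is on daylight time, UTC+06:00.
11:00 Varek − 6h = 05:00 UTC.
1 March 2023 is a Wednesday, so the first Friday is March 3 and the fourth is March 24.
1 November 2023 is a Wednesday, so the first Saturday is November 4 and the second is November 11.
At the standard offset (UTC+10:15), 05:00 UTC + 10h15m = 15:15 Rasell Zone standard time.
The standard-time date in Rasell Zone, 22 March 2023, is outside the daylight-saving period (24 March – 11 November), so Rasell Zone is on standard time, UTC+10:15.
05:00 UTC + 10h15m = 15:15 Rasell Zone.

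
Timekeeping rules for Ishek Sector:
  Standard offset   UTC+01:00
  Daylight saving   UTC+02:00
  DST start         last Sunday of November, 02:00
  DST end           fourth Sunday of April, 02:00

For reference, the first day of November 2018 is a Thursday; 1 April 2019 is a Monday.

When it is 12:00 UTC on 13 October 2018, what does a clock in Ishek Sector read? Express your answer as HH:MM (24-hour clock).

1 November 2018 is a Thursday, so Sundays fall on 4, 11, 18, 25; the last is November 25.
1 April 2019 is a Monday, so the first Sunday is April 7 and the fourth is April 28.
At the standard offset (UTC+01:00), 12:00 UTC + 1h = 13:00 Ishek Sector standard time.
The standard-time date in Ishek Sector, 13 October 2018, does not fall between 25 November 2018 and 28 April 2019, so daylight saving is not in effect and Ishek Sector is at UTC+01:00.
12:00 UTC + 1h = 13:00 local.

13:00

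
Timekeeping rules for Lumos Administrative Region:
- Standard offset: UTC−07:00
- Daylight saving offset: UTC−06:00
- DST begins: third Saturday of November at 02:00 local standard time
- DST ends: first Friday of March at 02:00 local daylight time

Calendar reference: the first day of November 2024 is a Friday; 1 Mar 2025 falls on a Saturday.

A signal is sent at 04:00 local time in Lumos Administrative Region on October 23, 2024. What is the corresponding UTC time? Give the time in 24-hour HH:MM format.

11:00

1 November 2024 is a Friday, so the first Saturday is November 2 and the third is November 16.
1 March 2025 is a Saturday, so the first Friday is March 7.
Daylight saving runs 16 November 2024 – 7 March 2025; October 23, 2024 is outside that window, so Lumos Administrative Region is on standard time at UTC−07:00.
04:00 local + 7h = 11:00 UTC.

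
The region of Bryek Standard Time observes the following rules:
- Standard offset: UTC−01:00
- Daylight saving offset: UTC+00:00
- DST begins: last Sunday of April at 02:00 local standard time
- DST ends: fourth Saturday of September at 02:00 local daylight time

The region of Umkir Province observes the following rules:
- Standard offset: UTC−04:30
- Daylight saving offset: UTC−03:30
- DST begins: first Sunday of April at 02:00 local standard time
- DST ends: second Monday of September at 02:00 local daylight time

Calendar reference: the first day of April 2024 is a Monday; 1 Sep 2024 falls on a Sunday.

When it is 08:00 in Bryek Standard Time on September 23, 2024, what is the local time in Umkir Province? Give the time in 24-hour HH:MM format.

03:30

1 April 2024 is a Monday, so Sundays fall on 7, 14, 21, 28; the last is April 28.
1 September 2024 is a Sunday, so the first Saturday is September 7 and the fourth is September 28.
September 23, 2024 lies within the daylight-saving period (28 April – 28 September), so Bryek Standard Time is on daylight time, UTC+00:00.
08:00 Bryek Standard Time − 0h = 08:00 UTC.
1 April 2024 is a Monday, so the first Sunday is April 7.
1 September 2024 is a Sunday, so the first Monday is September 2 and the second is September 9.
At the standard offset (UTC−04:30), 08:00 UTC − 4h30m = 03:30 Umkir Province standard time.
The standard-time date in Umkir Province, September 23, 2024, does not fall between 7 April and 9 September, so daylight saving is not in effect and Umkir Province is at UTC−04:30.
08:00 UTC − 4h30m = 03:30 Umkir Province.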